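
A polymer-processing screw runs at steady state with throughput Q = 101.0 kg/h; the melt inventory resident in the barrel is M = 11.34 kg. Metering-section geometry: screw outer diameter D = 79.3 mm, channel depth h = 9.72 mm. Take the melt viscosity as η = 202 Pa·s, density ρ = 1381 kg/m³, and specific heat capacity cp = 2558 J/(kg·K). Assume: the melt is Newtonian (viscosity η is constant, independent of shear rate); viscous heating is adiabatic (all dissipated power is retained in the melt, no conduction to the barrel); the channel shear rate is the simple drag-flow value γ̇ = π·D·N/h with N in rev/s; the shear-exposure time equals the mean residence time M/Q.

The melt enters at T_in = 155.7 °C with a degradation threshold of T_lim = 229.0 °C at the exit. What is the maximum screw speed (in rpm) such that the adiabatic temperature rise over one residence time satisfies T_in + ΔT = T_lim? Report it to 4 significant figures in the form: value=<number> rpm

value=131.8 rpm

Q_s = Q / 3600 = 101.0 / 3600 = 0.0280556 kg/s
t_res = M / Q_s = 11.34 ÷ 0.0280556 = 404.198 s
Convert to metres: D = 0.0793 m, h = 0.00972 m
Allowable rise: ΔT_a = T_lim − T_in = 229.0 − 155.7 = 73.3 K
γ̇_max² = ΔT_a·ρ·cp/(η·t_res) = 73.3·1381·2558/(202·404.198) = 3171.41 s⁻²
γ̇_max = sqrt(3171.41) = 56.3153 s⁻¹
Solve γ̇ = πDN/h for N: N_max = γ̇_max·h/(π·D) = 56.3153 × 0.00972 / (π × 0.0793) = 2.1972 rev/s = 131.832 rpm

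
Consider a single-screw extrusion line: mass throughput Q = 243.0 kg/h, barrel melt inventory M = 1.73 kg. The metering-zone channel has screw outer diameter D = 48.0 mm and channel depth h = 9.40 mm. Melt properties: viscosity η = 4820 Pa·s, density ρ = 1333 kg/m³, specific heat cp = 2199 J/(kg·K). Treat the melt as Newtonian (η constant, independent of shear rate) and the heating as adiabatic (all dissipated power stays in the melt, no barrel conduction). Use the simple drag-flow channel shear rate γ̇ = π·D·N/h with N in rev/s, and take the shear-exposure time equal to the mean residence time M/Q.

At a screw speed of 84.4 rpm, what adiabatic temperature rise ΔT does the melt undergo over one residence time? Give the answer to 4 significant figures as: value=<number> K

Convert throughput: Q = 243.0 kg/h = 243.0/3600 = 0.0675 kg/s
t_res = M / Q_s = 1.73 / 0.0675 = 25.6296 s
D = 48.0 mm = 0.048 m;  h = 9.40 mm = 0.0094 m;  N = 84.4 rpm / 60 = 1.40667 rev/s
γ̇ = π·D·N / h = π · 0.048 · 1.40667 / 0.0094 = 22.566 s⁻¹
ΔT = η·γ̇²·t_res/(ρ·cp) = [4820 × 22.566² × 25.6296] / [1333 × 2199] = 21.4607 K

value=21.46 K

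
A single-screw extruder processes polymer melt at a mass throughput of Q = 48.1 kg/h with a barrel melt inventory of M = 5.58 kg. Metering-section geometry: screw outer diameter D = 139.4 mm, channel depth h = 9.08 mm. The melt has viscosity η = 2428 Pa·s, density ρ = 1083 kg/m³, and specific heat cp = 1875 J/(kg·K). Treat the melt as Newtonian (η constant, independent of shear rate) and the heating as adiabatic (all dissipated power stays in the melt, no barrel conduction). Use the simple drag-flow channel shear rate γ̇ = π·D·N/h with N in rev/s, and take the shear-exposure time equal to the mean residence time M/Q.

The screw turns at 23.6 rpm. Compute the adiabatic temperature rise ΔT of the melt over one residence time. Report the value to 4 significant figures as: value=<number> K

value=179.7 K

Throughput in SI: Q_s = 48.1 kg/h ÷ 3600 s/h = 0.0133611 kg/s
t_res = M / Q_s = 5.58 ÷ 0.0133611 = 417.63 s
D = 139.4 mm = 0.1394 m;  h = 9.08 mm = 0.00908 m;  N = 23.6 rpm / 60 = 0.393333 rev/s
γ̇ = π·D·N / h = π · 0.1394 · 0.393333 / 0.00908 = 18.9709 s⁻¹
ΔT = η·γ̇²·t_res/(ρ·cp) = [2428 × 18.9709² × 417.63] / [1083 × 1875] = 179.716 K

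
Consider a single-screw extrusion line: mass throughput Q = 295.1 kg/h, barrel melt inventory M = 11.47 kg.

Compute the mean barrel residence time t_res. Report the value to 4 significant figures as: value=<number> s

Throughput in SI: Q_s = 295.1 kg/h ÷ 3600 s/h = 0.0819722 kg/s
t_res = M / Q_s = 11.47 / 0.0819722 = 139.925 s

value=139.9 s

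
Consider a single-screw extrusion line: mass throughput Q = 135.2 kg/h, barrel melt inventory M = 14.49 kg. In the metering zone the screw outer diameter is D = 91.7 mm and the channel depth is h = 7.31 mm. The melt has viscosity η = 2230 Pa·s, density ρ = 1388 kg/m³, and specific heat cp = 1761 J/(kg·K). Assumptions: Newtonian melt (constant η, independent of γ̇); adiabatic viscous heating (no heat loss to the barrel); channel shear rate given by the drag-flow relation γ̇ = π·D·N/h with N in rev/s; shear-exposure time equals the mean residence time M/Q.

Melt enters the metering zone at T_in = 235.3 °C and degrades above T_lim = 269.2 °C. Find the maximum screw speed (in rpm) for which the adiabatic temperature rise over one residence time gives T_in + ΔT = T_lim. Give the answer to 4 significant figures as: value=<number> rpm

value=14.94 rpm

Convert throughput: Q = 135.2 kg/h = 135.2/3600 = 0.0375556 kg/s
t_res = M / Q_s = 14.49 ÷ 0.0375556 = 385.828 s
D = 91.7 mm = 0.0917 m;  h = 7.31 mm = 0.00731 m
ΔT_a = T_lim − T_in = 269.2 − 235.3 = 33.9 K
γ̇_max² = ΔT_a·ρ·cp/(η·t_res) = 33.9·1388·1761/(2230·385.828) = 96.3051 s⁻²
γ̇_max = sqrt(96.3051) = 9.81352 s⁻¹
N_max = γ̇_max·h / (π·D) = 9.81352 · 0.00731 / (π · 0.0917) = 0.249014 rev/s = 14.9408 rpm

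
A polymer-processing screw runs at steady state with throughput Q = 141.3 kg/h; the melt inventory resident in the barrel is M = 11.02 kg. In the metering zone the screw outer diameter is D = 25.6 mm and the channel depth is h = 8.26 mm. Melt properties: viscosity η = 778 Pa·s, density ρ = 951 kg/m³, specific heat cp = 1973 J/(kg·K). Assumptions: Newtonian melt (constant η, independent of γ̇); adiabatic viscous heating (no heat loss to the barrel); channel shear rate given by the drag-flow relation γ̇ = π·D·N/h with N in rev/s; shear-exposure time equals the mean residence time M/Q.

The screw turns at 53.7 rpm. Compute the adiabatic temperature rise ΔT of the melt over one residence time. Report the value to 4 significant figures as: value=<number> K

value=8.841 K

Q_s = Q / 3600 = 141.3 / 3600 = 0.03925 kg/s
Mean residence time: t_res = M/Q_s = 11.02 kg / 0.03925 kg/s = 280.764 s
Convert to SI: D = 0.0256 m, h = 0.00826 m, N = 53.7/60 = 0.895 rev/s
γ̇ = π·D·N / h = π · 0.0256 · 0.895 / 0.00826 = 8.71431 s⁻¹
ΔT = η·γ̇²·t_res / (ρ·cp) = 778 · (8.71431)² · 280.764 / (951 · 1973) = 8.84056 K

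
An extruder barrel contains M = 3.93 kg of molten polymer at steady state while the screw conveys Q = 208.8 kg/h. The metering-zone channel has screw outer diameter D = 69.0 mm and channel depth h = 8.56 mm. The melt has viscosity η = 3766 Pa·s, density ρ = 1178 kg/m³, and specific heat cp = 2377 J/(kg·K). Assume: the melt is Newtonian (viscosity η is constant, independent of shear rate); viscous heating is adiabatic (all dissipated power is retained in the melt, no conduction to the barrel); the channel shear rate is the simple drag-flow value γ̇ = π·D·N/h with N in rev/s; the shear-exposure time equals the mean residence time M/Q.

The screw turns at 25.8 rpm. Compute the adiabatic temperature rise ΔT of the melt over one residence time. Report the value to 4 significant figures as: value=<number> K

value=10.81 K

Throughput in SI: Q_s = 208.8 kg/h ÷ 3600 s/h = 0.058 kg/s
t_res = M / Q_s = 3.93 / 0.058 = 67.7586 s
Geometry in metres: D = 69.0 mm → 0.069 m, h = 8.56 mm → 0.00856 m; screw speed N = 25.8 rpm = 0.43 rev/s
Shear rate: γ̇ = πDN/h = π·0.069·0.43/0.00856 = 10.8891 s⁻¹
ΔT = η·γ̇²·t_res / (ρ·cp) = 3766 · (10.8891)² · 67.7586 / (1178 · 2377) = 10.8058 K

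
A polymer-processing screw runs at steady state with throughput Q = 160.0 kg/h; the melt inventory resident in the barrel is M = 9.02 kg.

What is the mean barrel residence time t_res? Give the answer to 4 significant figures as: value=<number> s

value=202.9 s

Q_s = Q / 3600 = 160.0 / 3600 = 0.0444444 kg/s
Mean residence time: t_res = M/Q_s = 9.02 kg / 0.0444444 kg/s = 202.95 s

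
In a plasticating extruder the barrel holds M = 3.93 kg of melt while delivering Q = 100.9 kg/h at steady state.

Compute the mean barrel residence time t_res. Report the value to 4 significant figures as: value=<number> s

Throughput in SI: Q_s = 100.9 kg/h ÷ 3600 s/h = 0.0280278 kg/s
t_res = M / Q_s = 3.93 / 0.0280278 = 140.218 s

value=140.2 s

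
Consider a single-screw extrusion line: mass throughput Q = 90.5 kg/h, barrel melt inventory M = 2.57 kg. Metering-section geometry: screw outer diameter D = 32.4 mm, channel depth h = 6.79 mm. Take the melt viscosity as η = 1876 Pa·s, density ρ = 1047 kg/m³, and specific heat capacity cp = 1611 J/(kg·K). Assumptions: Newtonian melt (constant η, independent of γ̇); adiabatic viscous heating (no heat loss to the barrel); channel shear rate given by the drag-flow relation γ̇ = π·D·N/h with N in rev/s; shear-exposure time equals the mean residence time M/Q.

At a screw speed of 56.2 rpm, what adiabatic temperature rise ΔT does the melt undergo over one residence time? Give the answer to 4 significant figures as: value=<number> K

value=22.42 K

Q_s = Q / 3600 = 90.5 / 3600 = 0.0251389 kg/s
t_res = M / Q_s = 2.57 / 0.0251389 = 102.232 s
Convert to SI: D = 0.0324 m, h = 0.00679 m, N = 56.2/60 = 0.936667 rev/s
γ̇ = π D N / h = (π)(0.0324)(0.936667) / 0.00679 = 14.0414 s⁻¹
ΔT = η·γ̇²·t_res / (ρ·cp) = 1876 · (14.0414)² · 102.232 / (1047 · 1611) = 22.4181 K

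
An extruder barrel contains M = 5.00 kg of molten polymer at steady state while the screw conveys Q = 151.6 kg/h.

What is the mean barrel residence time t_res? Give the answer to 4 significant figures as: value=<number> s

value=118.7 s

Throughput in SI: Q_s = 151.6 kg/h ÷ 3600 s/h = 0.0421111 kg/s
t_res = M / Q_s = 5.00 / 0.0421111 = 118.734 s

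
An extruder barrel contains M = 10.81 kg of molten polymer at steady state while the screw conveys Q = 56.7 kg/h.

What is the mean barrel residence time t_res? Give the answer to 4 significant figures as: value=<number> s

Q_s = Q / 3600 = 56.7 / 3600 = 0.01575 kg/s
t_res = M / Q_s = 10.81 ÷ 0.01575 = 686.349 s

value=686.3 s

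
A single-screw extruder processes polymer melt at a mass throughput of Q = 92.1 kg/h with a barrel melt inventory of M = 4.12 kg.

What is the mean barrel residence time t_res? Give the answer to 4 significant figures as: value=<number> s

value=161.0 s

Throughput in SI: Q_s = 92.1 kg/h ÷ 3600 s/h = 0.0255833 kg/s
Mean residence time: t_res = M/Q_s = 4.12 kg / 0.0255833 kg/s = 161.042 s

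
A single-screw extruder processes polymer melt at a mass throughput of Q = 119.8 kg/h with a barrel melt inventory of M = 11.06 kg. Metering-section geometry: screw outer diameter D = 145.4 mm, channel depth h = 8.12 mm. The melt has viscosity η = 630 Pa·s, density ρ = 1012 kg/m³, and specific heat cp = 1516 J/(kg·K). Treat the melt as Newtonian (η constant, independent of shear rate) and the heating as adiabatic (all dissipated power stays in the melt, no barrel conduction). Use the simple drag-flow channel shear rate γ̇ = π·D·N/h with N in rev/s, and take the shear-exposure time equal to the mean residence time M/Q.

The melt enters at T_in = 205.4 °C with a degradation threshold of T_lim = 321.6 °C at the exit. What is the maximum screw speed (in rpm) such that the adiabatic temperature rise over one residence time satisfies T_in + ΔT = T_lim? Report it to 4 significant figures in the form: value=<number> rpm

value=31.12 rpm

Q_s = Q / 3600 = 119.8 / 3600 = 0.0332778 kg/s
t_res = M / Q_s = 11.06 / 0.0332778 = 332.354 s
Geometry in SI: D = 145.4 mm → 0.1454 m, h = 8.12 mm → 0.00812 m
ΔT_a = T_lim − T_in = 321.6 − 205.4 = 116.2 K
γ̇_max² = ΔT_a·ρ·cp / (η·t_res) = [116.2 × 1012 × 1516] / [630 × 332.354] = 851.421 s⁻²
γ̇_max = √851.421 = 29.1791 s⁻¹
N_max = γ̇_max·h / (π·D) = 29.1791 · 0.00812 / (π · 0.1454) = 0.518697 rev/s = 31.1218 rpm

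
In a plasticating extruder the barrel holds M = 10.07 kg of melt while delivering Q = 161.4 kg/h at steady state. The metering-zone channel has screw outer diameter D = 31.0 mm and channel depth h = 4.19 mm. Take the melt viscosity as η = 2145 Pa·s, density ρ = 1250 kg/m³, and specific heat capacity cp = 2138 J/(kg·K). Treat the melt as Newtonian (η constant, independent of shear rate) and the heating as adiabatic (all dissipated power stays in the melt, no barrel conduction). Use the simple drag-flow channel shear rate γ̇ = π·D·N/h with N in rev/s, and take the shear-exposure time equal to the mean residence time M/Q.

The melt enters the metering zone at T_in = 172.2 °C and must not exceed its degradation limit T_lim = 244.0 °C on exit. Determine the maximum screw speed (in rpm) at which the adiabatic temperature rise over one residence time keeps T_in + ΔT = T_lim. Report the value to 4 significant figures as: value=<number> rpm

Throughput in SI: Q_s = 161.4 kg/h ÷ 3600 s/h = 0.0448333 kg/s
t_res = M / Q_s = 10.07 ÷ 0.0448333 = 224.61 s
D = 31.0 mm = 0.031 m;  h = 4.19 mm = 0.00419 m
Allowable rise: ΔT_a = T_lim − T_in = 244.0 − 172.2 = 71.8 K
γ̇_max² = ΔT_a·ρ·cp/(η·t_res) = 71.8·1250·2138/(2145·224.61) = 398.278 s⁻²
γ̇_max = √398.278 = 19.9569 s⁻¹
N_max = γ̇_max h / (πD) = 19.9569·0.00419/(π·0.031) = 0.858609 rev/s → ×60 = 51.5166 rpm

value=51.52 rpm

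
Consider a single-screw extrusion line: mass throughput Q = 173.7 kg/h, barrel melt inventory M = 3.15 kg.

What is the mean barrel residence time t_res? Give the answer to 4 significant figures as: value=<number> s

value=65.28 s

Q_s = Q / 3600 = 173.7 / 3600 = 0.04825 kg/s
t_res = M / Q_s = 3.15 ÷ 0.04825 = 65.285 s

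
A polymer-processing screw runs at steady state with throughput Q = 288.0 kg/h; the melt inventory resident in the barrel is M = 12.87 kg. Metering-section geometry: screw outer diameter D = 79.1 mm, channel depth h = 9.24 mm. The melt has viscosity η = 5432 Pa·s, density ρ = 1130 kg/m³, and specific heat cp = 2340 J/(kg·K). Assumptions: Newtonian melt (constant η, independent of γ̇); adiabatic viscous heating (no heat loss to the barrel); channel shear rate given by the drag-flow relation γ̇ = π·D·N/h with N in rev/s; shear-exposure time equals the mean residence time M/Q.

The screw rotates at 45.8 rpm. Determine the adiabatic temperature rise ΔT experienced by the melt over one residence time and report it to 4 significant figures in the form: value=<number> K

value=139.3 K

Throughput in SI: Q_s = 288.0 kg/h ÷ 3600 s/h = 0.08 kg/s
Mean residence time: t_res = M/Q_s = 12.87 kg / 0.08 kg/s = 160.875 s
D = 79.1 mm = 0.0791 m;  h = 9.24 mm = 0.00924 m;  N = 45.8 rpm / 60 = 0.763333 rev/s
γ̇ = π D N / h = (π)(0.0791)(0.763333) / 0.00924 = 20.529 s⁻¹
Adiabatic rise: ΔT = η γ̇² t_res / (ρ cp) = 5432·(20.529)²·160.875 / (1130·2340) = 139.281 K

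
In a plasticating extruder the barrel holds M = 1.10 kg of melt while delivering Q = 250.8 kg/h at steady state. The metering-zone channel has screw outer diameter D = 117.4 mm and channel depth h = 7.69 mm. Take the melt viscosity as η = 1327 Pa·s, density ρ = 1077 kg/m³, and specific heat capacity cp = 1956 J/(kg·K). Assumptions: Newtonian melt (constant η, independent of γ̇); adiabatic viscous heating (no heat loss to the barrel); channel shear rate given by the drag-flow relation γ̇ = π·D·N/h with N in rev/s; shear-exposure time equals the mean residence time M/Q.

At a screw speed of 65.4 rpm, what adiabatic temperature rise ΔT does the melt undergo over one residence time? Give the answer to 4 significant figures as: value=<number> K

Convert throughput: Q = 250.8 kg/h = 250.8/3600 = 0.0696667 kg/s
t_res = M / Q_s = 1.10 ÷ 0.0696667 = 15.7895 s
Convert to SI: D = 0.1174 m, h = 0.00769 m, N = 65.4/60 = 1.09 rev/s
Shear rate: γ̇ = πDN/h = π·0.1174·1.09/0.00769 = 52.2779 s⁻¹
ΔT = η·γ̇²·t_res / (ρ·cp) = 1327 · (52.2779)² · 15.7895 / (1077 · 1956) = 27.1826 K

value=27.18 K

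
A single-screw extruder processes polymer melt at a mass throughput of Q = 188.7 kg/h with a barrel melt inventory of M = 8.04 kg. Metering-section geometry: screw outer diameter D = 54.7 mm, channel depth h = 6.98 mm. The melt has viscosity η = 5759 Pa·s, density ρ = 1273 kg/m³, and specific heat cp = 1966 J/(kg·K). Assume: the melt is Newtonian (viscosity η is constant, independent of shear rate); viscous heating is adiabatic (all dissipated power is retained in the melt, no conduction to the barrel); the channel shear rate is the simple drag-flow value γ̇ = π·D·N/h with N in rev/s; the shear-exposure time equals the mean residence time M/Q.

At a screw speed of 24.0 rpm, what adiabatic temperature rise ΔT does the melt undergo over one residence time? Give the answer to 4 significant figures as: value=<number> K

value=34.23 K

Q_s = Q / 3600 = 188.7 / 3600 = 0.0524167 kg/s
t_res = M / Q_s = 8.04 ÷ 0.0524167 = 153.386 s
Geometry in metres: D = 54.7 mm → 0.0547 m, h = 6.98 mm → 0.00698 m; screw speed N = 24.0 rpm = 0.4 rev/s
γ̇ = π·D·N / h = π · 0.0547 · 0.4 / 0.00698 = 9.84786 s⁻¹
ΔT = η·γ̇²·t_res/(ρ·cp) = [5759 × 9.84786² × 153.386] / [1273 × 1966] = 34.2299 K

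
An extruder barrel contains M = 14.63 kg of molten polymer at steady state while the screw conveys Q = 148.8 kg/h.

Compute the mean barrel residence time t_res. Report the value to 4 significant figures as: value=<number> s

value=354.0 s

Throughput in SI: Q_s = 148.8 kg/h ÷ 3600 s/h = 0.0413333 kg/s
Mean residence time: t_res = M/Q_s = 14.63 kg / 0.0413333 kg/s = 353.952 s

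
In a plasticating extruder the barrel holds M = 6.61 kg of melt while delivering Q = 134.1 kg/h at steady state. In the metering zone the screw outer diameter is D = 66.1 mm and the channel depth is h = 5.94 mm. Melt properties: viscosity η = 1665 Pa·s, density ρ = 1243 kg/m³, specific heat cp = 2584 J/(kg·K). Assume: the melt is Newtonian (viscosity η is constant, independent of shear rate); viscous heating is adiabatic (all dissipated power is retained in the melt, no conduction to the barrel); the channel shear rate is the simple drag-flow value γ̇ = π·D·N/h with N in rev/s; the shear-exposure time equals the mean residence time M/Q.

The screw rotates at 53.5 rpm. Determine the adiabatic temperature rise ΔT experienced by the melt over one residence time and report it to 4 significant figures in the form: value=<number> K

Convert throughput: Q = 134.1 kg/h = 134.1/3600 = 0.03725 kg/s
t_res = M / Q_s = 6.61 / 0.03725 = 177.45 s
D = 66.1 mm = 0.0661 m;  h = 5.94 mm = 0.00594 m;  N = 53.5 rpm / 60 = 0.891667 rev/s
Shear rate: γ̇ = πDN/h = π·0.0661·0.891667/0.00594 = 31.1722 s⁻¹
ΔT = η·γ̇²·t_res / (ρ·cp) = 1665 · (31.1722)² · 177.45 / (1243 · 2584) = 89.3842 K

value=89.38 K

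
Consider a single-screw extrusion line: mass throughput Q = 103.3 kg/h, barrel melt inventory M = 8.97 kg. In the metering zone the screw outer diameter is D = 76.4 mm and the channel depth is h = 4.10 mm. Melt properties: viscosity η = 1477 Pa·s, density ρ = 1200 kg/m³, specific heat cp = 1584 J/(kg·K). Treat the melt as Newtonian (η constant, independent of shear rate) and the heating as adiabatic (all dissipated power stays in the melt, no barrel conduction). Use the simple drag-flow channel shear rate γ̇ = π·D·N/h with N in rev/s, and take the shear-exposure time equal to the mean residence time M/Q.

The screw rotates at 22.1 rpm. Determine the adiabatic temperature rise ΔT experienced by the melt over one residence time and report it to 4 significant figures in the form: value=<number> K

Convert throughput: Q = 103.3 kg/h = 103.3/3600 = 0.0286944 kg/s
Mean residence time: t_res = M/Q_s = 8.97 kg / 0.0286944 kg/s = 312.604 s
Geometry in metres: D = 76.4 mm → 0.0764 m, h = 4.10 mm → 0.0041 m; screw speed N = 22.1 rpm = 0.368333 rev/s
γ̇ = π D N / h = (π)(0.0764)(0.368333) / 0.0041 = 21.5626 s⁻¹
ΔT = η·γ̇²·t_res / (ρ·cp) = 1477 · (21.5626)² · 312.604 / (1200 · 1584) = 112.938 K

value=112.9 K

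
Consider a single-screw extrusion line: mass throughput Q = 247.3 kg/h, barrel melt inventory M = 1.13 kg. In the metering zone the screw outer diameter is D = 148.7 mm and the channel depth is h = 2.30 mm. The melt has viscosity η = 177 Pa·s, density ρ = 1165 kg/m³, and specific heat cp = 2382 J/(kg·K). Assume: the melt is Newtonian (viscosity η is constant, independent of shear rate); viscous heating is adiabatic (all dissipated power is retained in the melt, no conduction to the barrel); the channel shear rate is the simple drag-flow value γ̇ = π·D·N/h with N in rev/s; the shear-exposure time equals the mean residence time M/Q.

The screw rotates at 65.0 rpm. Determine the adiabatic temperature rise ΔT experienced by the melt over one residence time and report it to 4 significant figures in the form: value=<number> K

Convert throughput: Q = 247.3 kg/h = 247.3/3600 = 0.0686944 kg/s
t_res = M / Q_s = 1.13 ÷ 0.0686944 = 16.4497 s
Convert to SI: D = 0.1487 m, h = 0.0023 m, N = 65.0/60 = 1.08333 rev/s
γ̇ = π·D·N / h = π · 0.1487 · 1.08333 / 0.0023 = 220.037 s⁻¹
ΔT = η·γ̇²·t_res / (ρ·cp) = 177 · (220.037)² · 16.4497 / (1165 · 2382) = 50.7987 K

value=50.80 K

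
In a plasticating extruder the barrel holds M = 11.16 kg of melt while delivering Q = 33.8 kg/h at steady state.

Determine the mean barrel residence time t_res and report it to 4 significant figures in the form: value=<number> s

value=1189. s

Q_s = Q / 3600 = 33.8 / 3600 = 0.00938889 kg/s
Mean residence time: t_res = M/Q_s = 11.16 kg / 0.00938889 kg/s = 1188.64 s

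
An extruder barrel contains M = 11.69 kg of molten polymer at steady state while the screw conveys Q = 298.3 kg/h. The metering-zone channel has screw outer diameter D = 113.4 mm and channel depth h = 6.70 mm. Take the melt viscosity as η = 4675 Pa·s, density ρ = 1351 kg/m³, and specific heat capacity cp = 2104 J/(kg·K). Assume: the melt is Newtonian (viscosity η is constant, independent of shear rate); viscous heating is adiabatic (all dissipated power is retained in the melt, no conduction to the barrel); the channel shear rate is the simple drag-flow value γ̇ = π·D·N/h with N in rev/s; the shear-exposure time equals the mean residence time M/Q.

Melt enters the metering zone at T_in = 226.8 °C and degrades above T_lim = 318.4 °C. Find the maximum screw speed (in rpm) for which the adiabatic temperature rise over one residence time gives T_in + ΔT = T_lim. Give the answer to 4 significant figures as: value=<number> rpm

value=22.42 rpm

Q_s = Q / 3600 = 298.3 / 3600 = 0.0828611 kg/s
Mean residence time: t_res = M/Q_s = 11.69 kg / 0.0828611 kg/s = 141.079 s
Geometry in SI: D = 113.4 mm → 0.1134 m, h = 6.70 mm → 0.0067 m
ΔT_a = T_lim − T_in = 318.4 °C − 226.8 °C = 91.6 K
γ̇_max² = ΔT_a·ρ·cp / (η·t_res) = [91.6 × 1351 × 2104] / [4675 × 141.079] = 394.776 s⁻²
γ̇_max = sqrt(394.776) = 19.869 s⁻¹
N_max = γ̇_max h / (πD) = 19.869·0.0067/(π·0.1134) = 0.373669 rev/s → ×60 = 22.4202 rpm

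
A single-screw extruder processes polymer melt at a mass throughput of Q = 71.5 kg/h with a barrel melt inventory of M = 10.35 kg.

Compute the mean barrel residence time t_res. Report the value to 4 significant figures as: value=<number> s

Throughput in SI: Q_s = 71.5 kg/h ÷ 3600 s/h = 0.0198611 kg/s
Mean residence time: t_res = M/Q_s = 10.35 kg / 0.0198611 kg/s = 521.119 s

value=521.1 s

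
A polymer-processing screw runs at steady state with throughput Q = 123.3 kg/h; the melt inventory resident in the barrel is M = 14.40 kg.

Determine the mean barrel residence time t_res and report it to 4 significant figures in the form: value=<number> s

Q_s = Q / 3600 = 123.3 / 3600 = 0.03425 kg/s
t_res = M / Q_s = 14.40 / 0.03425 = 420.438 s

value=420.4 s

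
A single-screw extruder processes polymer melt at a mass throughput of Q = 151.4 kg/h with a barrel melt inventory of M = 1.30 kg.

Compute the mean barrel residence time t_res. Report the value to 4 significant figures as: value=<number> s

value=30.91 s

Q_s = Q / 3600 = 151.4 / 3600 = 0.0420556 kg/s
Mean residence time: t_res = M/Q_s = 1.30 kg / 0.0420556 kg/s = 30.9115 s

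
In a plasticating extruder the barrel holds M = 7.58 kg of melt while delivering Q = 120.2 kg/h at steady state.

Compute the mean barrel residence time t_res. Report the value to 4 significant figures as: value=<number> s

Q_s = Q / 3600 = 120.2 / 3600 = 0.0333889 kg/s
t_res = M / Q_s = 7.58 / 0.0333889 = 227.022 s

value=227.0 s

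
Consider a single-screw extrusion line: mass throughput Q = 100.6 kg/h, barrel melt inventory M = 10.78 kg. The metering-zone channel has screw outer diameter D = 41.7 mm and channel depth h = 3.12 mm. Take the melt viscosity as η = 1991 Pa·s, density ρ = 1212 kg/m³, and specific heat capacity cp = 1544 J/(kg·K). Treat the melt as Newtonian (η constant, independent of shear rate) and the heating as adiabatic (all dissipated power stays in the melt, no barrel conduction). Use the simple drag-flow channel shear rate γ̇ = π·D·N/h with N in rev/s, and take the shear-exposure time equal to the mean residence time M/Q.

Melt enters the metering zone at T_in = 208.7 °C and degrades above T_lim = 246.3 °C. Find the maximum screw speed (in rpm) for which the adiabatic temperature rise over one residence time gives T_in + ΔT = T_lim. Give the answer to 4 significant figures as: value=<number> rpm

Throughput in SI: Q_s = 100.6 kg/h ÷ 3600 s/h = 0.0279444 kg/s
t_res = M / Q_s = 10.78 ÷ 0.0279444 = 385.765 s
Geometry in SI: D = 41.7 mm → 0.0417 m, h = 3.12 mm → 0.00312 m
ΔT_a = T_lim − T_in = 246.3 − 208.7 = 37.6 K
γ̇_max² = ΔT_a·ρ·cp / (η·t_res) = [37.6 × 1212 × 1544] / [1991 × 385.765] = 91.6101 s⁻²
γ̇_max = sqrt(91.6101) = 9.57132 s⁻¹
Solve γ̇ = πDN/h for N: N_max = γ̇_max·h/(π·D) = 9.57132 × 0.00312 / (π × 0.0417) = 0.22795 rev/s = 13.677 rpm

value=13.68 rpm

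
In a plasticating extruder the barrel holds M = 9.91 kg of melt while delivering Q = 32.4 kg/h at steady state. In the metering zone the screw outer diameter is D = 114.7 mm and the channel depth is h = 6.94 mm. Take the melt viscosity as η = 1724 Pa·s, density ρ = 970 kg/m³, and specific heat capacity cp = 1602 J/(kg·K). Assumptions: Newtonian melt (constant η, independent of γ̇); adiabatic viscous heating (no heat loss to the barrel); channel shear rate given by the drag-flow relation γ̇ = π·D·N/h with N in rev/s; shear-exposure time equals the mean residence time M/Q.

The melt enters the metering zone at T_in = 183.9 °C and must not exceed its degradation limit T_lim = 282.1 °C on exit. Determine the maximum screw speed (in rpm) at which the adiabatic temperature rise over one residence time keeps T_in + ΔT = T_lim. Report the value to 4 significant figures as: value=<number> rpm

value=10.36 rpm

Q_s = Q / 3600 = 32.4 / 3600 = 0.009 kg/s
t_res = M / Q_s = 9.91 / 0.009 = 1101.11 s
Convert to metres: D = 0.1147 m, h = 0.00694 m
ΔT_a = T_lim − T_in = 282.1 °C − 183.9 °C = 98.2 K
γ̇_max² = ΔT_a·ρ·cp / (η·t_res) = [98.2 × 970 × 1602] / [1724 × 1101.11] = 80.3854 s⁻²
γ̇_max = √80.3854 = 8.96579 s⁻¹
N_max = γ̇_max h / (πD) = 8.96579·0.00694/(π·0.1147) = 0.172677 rev/s → ×60 = 10.3606 rpm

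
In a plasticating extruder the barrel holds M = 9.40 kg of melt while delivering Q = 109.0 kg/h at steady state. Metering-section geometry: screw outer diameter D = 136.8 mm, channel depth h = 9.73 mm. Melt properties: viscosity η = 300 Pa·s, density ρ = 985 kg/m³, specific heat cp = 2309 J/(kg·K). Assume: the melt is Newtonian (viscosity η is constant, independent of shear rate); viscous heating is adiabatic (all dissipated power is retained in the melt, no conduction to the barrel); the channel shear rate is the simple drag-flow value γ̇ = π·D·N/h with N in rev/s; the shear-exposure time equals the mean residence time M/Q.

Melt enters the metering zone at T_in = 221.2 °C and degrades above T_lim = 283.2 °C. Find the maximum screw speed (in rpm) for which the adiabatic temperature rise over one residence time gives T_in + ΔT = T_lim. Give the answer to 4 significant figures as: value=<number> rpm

value=52.86 rpm

Q_s = Q / 3600 = 109.0 / 3600 = 0.0302778 kg/s
t_res = M / Q_s = 9.40 / 0.0302778 = 310.459 s
Geometry in SI: D = 136.8 mm → 0.1368 m, h = 9.73 mm → 0.00973 m
ΔT_a = T_lim − T_in = 283.2 − 221.2 = 62 K
γ̇_max² = ΔT_a·ρ·cp/(η·t_res) = 62·985·2309/(300·310.459) = 1514 s⁻²
Take the square root: γ̇_max = √(1514) = 38.9102 s⁻¹
N_max = γ̇_max·h / (π·D) = 38.9102 · 0.00973 / (π · 0.1368) = 0.880928 rev/s = 52.8557 rpm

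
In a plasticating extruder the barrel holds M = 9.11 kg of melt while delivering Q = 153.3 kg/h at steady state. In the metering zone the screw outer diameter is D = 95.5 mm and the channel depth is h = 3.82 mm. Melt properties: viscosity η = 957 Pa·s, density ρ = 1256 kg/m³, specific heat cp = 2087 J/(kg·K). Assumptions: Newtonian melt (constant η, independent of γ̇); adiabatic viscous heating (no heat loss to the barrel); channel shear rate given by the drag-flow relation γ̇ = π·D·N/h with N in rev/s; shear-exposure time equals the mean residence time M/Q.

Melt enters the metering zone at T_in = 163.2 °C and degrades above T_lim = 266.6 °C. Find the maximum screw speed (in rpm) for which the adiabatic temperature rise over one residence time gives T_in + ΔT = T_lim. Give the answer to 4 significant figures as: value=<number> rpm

value=27.80 rpm

Q_s = Q / 3600 = 153.3 / 3600 = 0.0425833 kg/s
Mean residence time: t_res = M/Q_s = 9.11 kg / 0.0425833 kg/s = 213.933 s
Convert to metres: D = 0.0955 m, h = 0.00382 m
ΔT_a = T_lim − T_in = 266.6 °C − 163.2 °C = 103.4 K
γ̇_max² = ΔT_a·ρ·cp / (η·t_res) = [103.4 × 1256 × 2087] / [957 × 213.933] = 1323.86 s⁻²
Take the square root: γ̇_max = √(1323.86) = 36.3849 s⁻¹
N_max = γ̇_max h / (πD) = 36.3849·0.00382/(π·0.0955) = 0.463267 rev/s → ×60 = 27.796 rpm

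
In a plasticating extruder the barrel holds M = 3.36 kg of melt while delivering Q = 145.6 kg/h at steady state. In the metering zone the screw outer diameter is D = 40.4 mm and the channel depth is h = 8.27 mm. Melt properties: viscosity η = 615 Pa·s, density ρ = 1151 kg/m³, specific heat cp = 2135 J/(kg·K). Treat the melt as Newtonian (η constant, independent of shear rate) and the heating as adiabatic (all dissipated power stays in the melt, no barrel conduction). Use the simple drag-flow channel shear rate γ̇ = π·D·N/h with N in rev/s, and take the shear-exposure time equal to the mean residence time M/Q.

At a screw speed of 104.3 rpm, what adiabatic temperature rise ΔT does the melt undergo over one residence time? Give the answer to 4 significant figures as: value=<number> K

value=14.80 K

Q_s = Q / 3600 = 145.6 / 3600 = 0.0404444 kg/s
t_res = M / Q_s = 3.36 / 0.0404444 = 83.0769 s
D = 40.4 mm = 0.0404 m;  h = 8.27 mm = 0.00827 m;  N = 104.3 rpm / 60 = 1.73833 rev/s
γ̇ = π D N / h = (π)(0.0404)(1.73833) / 0.00827 = 26.6783 s⁻¹
ΔT = η·γ̇²·t_res/(ρ·cp) = [615 × 26.6783² × 83.0769] / [1151 × 2135] = 14.7979 K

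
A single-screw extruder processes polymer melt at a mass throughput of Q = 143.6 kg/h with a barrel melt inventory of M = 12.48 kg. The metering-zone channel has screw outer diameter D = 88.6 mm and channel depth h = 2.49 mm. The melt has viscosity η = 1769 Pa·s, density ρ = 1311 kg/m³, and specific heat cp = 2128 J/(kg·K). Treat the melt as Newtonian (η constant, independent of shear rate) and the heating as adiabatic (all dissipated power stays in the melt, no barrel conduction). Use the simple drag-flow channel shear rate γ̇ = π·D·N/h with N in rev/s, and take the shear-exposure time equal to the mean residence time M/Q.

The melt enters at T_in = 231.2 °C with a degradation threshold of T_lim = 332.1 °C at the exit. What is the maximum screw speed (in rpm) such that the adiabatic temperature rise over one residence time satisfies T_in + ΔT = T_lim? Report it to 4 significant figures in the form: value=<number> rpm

Q_s = Q / 3600 = 143.6 / 3600 = 0.0398889 kg/s
Mean residence time: t_res = M/Q_s = 12.48 kg / 0.0398889 kg/s = 312.869 s
Geometry in SI: D = 88.6 mm → 0.0886 m, h = 2.49 mm → 0.00249 m
ΔT_a = T_lim − T_in = 332.1 °C − 231.2 °C = 100.9 K
γ̇_max² = ΔT_a·ρ·cp / (η·t_res) = [100.9 × 1311 × 2128] / [1769 × 312.869] = 508.598 s⁻²
Take the square root: γ̇_max = √(508.598) = 22.5521 s⁻¹
Solve γ̇ = πDN/h for N: N_max = γ̇_max·h/(π·D) = 22.5521 × 0.00249 / (π × 0.0886) = 0.201745 rev/s = 12.1047 rpm

value=12.10 rpm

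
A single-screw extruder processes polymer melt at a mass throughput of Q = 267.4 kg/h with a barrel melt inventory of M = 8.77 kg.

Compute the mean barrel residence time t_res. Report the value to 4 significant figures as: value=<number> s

value=118.1 s

Q_s = Q / 3600 = 267.4 / 3600 = 0.0742778 kg/s
t_res = M / Q_s = 8.77 ÷ 0.0742778 = 118.07 s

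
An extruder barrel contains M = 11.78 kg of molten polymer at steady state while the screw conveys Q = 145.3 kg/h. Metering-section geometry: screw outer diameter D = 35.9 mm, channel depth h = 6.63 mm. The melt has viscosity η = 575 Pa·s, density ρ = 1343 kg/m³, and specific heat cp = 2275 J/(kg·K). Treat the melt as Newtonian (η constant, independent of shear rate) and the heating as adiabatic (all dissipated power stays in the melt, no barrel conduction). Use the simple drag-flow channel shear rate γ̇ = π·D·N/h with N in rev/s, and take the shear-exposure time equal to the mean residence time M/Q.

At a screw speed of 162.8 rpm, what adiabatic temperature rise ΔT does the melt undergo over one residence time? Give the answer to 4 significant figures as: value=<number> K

Convert throughput: Q = 145.3 kg/h = 145.3/3600 = 0.0403611 kg/s
Mean residence time: t_res = M/Q_s = 11.78 kg / 0.0403611 kg/s = 291.865 s
Geometry in metres: D = 35.9 mm → 0.0359 m, h = 6.63 mm → 0.00663 m; screw speed N = 162.8 rpm = 2.71333 rev/s
γ̇ = π D N / h = (π)(0.0359)(2.71333) / 0.00663 = 46.1566 s⁻¹
Adiabatic rise: ΔT = η γ̇² t_res / (ρ cp) = 575·(46.1566)²·291.865 / (1343·2275) = 117.02 K

value=117.0 K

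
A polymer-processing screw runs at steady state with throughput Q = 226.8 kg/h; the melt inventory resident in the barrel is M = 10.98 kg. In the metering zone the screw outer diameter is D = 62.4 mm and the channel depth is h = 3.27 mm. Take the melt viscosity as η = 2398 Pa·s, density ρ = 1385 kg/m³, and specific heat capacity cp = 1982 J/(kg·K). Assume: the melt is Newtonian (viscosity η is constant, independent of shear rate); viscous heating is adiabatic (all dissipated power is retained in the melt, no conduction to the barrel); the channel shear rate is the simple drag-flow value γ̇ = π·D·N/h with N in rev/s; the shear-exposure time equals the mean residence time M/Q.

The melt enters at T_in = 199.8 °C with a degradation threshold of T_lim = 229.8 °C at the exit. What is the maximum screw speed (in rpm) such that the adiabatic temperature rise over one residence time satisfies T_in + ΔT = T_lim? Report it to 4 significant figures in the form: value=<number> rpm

value=14.05 rpm

Throughput in SI: Q_s = 226.8 kg/h ÷ 3600 s/h = 0.063 kg/s
t_res = M / Q_s = 10.98 ÷ 0.063 = 174.286 s
Geometry in SI: D = 62.4 mm → 0.0624 m, h = 3.27 mm → 0.00327 m
ΔT_a = T_lim − T_in = 229.8 °C − 199.8 °C = 30 K
γ̇_max² = ΔT_a·ρ·cp/(η·t_res) = 30·1385·1982/(2398·174.286) = 197.044 s⁻²
γ̇_max = √197.044 = 14.0372 s⁻¹
N_max = γ̇_max h / (πD) = 14.0372·0.00327/(π·0.0624) = 0.234151 rev/s → ×60 = 14.049 rpm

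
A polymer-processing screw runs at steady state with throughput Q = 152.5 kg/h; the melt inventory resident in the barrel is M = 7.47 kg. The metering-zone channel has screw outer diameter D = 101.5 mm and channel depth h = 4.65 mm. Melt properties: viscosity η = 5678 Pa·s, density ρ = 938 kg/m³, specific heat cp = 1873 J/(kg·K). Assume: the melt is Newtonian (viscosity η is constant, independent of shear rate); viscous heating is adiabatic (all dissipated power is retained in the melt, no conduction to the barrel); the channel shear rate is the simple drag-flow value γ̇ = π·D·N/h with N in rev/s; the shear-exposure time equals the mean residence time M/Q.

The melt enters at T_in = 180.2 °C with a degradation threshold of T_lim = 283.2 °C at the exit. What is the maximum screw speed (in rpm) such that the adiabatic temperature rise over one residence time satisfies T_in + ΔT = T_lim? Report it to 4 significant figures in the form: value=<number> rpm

Throughput in SI: Q_s = 152.5 kg/h ÷ 3600 s/h = 0.0423611 kg/s
t_res = M / Q_s = 7.47 / 0.0423611 = 176.341 s
Geometry in SI: D = 101.5 mm → 0.1015 m, h = 4.65 mm → 0.00465 m
ΔT_a = T_lim − T_in = 283.2 °C − 180.2 °C = 103 K
Invert ΔT = ηγ̇²t_res/(ρcp) for γ̇: γ̇_max² = ΔT_a ρ cp / (η t_res) = 103·938·1873 / (5678·176.341) = 180.73 s⁻²
Take the square root: γ̇_max = √(180.73) = 13.4436 s⁻¹
N_max = γ̇_max·h / (π·D) = 13.4436 · 0.00465 / (π · 0.1015) = 0.196043 rev/s = 11.7626 rpm

value=11.76 rpm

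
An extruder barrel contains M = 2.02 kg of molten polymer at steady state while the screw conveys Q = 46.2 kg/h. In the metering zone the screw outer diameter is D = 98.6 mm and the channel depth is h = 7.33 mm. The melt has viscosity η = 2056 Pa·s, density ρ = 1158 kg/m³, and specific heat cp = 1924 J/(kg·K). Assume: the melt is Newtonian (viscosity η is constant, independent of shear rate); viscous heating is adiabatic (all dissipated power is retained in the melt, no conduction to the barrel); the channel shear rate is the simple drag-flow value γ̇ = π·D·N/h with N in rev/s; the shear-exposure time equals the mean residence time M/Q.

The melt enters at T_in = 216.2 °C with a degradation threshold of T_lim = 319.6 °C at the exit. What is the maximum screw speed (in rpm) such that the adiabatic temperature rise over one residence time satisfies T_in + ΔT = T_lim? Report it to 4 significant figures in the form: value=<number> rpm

Throughput in SI: Q_s = 46.2 kg/h ÷ 3600 s/h = 0.0128333 kg/s
t_res = M / Q_s = 2.02 ÷ 0.0128333 = 157.403 s
D = 98.6 mm = 0.0986 m;  h = 7.33 mm = 0.00733 m
ΔT_a = T_lim − T_in = 319.6 − 216.2 = 103.4 K
Invert ΔT = ηγ̇²t_res/(ρcp) for γ̇: γ̇_max² = ΔT_a ρ cp / (η t_res) = 103.4·1158·1924 / (2056·157.403) = 711.867 s⁻²
γ̇_max = sqrt(711.867) = 26.6808 s⁻¹
N_max = γ̇_max h / (πD) = 26.6808·0.00733/(π·0.0986) = 0.63136 rev/s → ×60 = 37.8816 rpm

value=37.88 rpm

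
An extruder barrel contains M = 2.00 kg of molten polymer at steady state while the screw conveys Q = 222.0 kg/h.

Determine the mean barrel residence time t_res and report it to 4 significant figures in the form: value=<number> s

value=32.43 s

Throughput in SI: Q_s = 222.0 kg/h ÷ 3600 s/h = 0.0616667 kg/s
t_res = M / Q_s = 2.00 / 0.0616667 = 32.4324 s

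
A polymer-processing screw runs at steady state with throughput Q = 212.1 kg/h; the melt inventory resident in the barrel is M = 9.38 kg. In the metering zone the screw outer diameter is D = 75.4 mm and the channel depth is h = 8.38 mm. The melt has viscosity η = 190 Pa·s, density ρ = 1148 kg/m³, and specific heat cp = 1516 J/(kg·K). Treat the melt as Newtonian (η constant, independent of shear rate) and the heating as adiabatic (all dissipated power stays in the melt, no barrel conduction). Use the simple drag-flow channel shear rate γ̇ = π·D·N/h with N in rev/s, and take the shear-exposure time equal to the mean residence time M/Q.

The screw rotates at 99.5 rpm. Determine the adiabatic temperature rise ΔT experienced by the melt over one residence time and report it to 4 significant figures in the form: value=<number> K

value=38.19 K

Convert throughput: Q = 212.1 kg/h = 212.1/3600 = 0.0589167 kg/s
t_res = M / Q_s = 9.38 ÷ 0.0589167 = 159.208 s
Geometry in metres: D = 75.4 mm → 0.0754 m, h = 8.38 mm → 0.00838 m; screw speed N = 99.5 rpm = 1.65833 rev/s
γ̇ = π·D·N / h = π · 0.0754 · 1.65833 / 0.00838 = 46.8758 s⁻¹
Adiabatic rise: ΔT = η γ̇² t_res / (ρ cp) = 190·(46.8758)²·159.208 / (1148·1516) = 38.1922 K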